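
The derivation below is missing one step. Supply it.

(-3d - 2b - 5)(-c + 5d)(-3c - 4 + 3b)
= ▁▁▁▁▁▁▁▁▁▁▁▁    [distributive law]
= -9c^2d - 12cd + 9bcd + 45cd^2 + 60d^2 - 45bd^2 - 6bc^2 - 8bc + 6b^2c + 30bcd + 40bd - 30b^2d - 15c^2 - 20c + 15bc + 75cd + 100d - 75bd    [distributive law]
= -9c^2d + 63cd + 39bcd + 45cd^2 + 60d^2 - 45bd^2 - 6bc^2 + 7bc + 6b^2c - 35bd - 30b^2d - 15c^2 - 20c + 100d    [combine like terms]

Applying distributive law to the line above:

(3cd - 15d^2 + 2bc - 10bd + 5c - 25d)(-3c - 4 + 3b)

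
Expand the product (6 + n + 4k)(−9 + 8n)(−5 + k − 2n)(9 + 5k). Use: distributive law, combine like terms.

2430 + 2484k + 306k² − 783n − 876kn + 43k²n − 1062n² − 1094kn² − 280k²n² − 144n³ − 80kn³ − 180k³ + 160k³n

(6 + n + 4k)(−9 + 8n)(−5 + k − 2n)(9 + 5k)
= (−54 + 48n − 9n + 8n² − 36k + 32kn)(−5 + k − 2n)(9 + 5k)    [distributive law]
= (−54 + 39n + 8n² − 36k + 32kn)(−5 + k − 2n)(9 + 5k)    [combine like terms]
= (270 − 54k + 108n − 195n + 39kn − 78n² − 40n² + 8kn² − 16n³ + 180k − 36k² + 72kn − 160kn + 32k²n − 64kn²)(9 + 5k)    [distributive law]
= (270 + 126k − 87n − 49kn − 118n² − 56kn² − 16n³ − 36k² + 32k²n)(9 + 5k)    [combine like terms]
= 2430 + 1350k + 1134k + 630k² − 783n − 435kn − 441kn − 245k²n − 1062n² − 590kn² − 504kn² − 280k²n² − 144n³ − 80kn³ − 324k² − 180k³ + 288k²n + 160k³n    [distributive law]
= 2430 + 2484k + 306k² − 783n − 876kn + 43k²n − 1062n² − 1094kn² − 280k²n² − 144n³ − 80kn³ − 180k³ + 160k³n    [combine like terms]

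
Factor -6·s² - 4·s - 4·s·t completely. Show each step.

-6·s² - 4·s - 4·s·t
= 2(-3·s² - 2·s - 2·s·t)    [factor out 2]
= 2·s(-3·s - 2 - 2·t)    [factor out s]

2·s(-3·s - 2 - 2·t)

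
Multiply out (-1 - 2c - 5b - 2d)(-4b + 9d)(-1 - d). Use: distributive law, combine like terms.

-4b + 33bd + 9d + 27d^2 - 8bc - 8bcd + 18cd + 18cd^2 - 20b^2 - 20b^2d + 37bd^2 + 18d^3

(-1 - 2c - 5b - 2d)(-4b + 9d)(-1 - d)
= (4b - 9d + 8bc - 18cd + 20b^2 - 45bd + 8bd - 18d^2)(-1 - d)    [distributive law]
= (4b - 9d + 8bc - 18cd + 20b^2 - 37bd - 18d^2)(-1 - d)    [combine like terms]
= -4b - 4bd + 9d + 9d^2 - 8bc - 8bcd + 18cd + 18cd^2 - 20b^2 - 20b^2d + 37bd + 37bd^2 + 18d^2 + 18d^3    [distributive law]
= -4b + 33bd + 9d + 27d^2 - 8bc - 8bcd + 18cd + 18cd^2 - 20b^2 - 20b^2d + 37bd^2 + 18d^3    [combine like terms]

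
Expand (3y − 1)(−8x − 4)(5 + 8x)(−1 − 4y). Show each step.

(3y − 1)(−8x − 4)(5 + 8x)(−1 − 4y)
= (−24xy − 12y + 8x + 4)(5 + 8x)(−1 − 4y)    [distributive law]
= (−120xy − 192x²y − 60y − 96xy + 40x + 64x² + 20 + 32x)(−1 − 4y)    [distributive law]
= (−216xy − 192x²y − 60y + 72x + 64x² + 20)(−1 − 4y)    [combine like terms]
= 216xy + 864xy² + 192x²y + 768x²y² + 60y + 240y² − 72x − 288xy − 64x² − 256x²y − 20 − 80y    [distributive law]
= −72xy + 864xy² − 64x²y + 768x²y² − 20y + 240y² − 72x − 64x² − 20    [combine like terms]

−72xy + 864xy² − 64x²y + 768x²y² − 20y + 240y² − 72x − 64x² − 20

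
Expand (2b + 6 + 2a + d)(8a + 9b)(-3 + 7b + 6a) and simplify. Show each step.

558ab + 346ab² + 316a²b + 324b² + 126b³ - 144a + 240a² - 162b + 96a³ - 24ad + 110abd + 48a²d - 27bd + 63b²d

(2b + 6 + 2a + d)(8a + 9b)(-3 + 7b + 6a)
= (16ab + 18b² + 48a + 54b + 16a² + 18ab + 8ad + 9bd)(-3 + 7b + 6a)    [distributive law]
= (34ab + 18b² + 48a + 54b + 16a² + 8ad + 9bd)(-3 + 7b + 6a)    [combine like terms]
= -102ab + 238ab² + 204a²b - 54b² + 126b³ + 108ab² - 144a + 336ab + 288a² - 162b + 378b² + 324ab - 48a² + 112a²b + 96a³ - 24ad + 56abd + 48a²d - 27bd + 63b²d + 54abd    [distributive law]
= 558ab + 346ab² + 316a²b + 324b² + 126b³ - 144a + 240a² - 162b + 96a³ - 24ad + 110abd + 48a²d - 27bd + 63b²d    [combine like terms]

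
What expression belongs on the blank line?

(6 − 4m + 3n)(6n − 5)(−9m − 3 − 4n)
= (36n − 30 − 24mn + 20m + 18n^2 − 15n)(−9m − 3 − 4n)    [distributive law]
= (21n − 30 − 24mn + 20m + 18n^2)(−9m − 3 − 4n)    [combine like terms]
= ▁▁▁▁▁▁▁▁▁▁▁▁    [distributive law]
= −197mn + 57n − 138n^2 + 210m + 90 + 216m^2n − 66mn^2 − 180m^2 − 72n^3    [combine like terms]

Applying distributive law to the line above:

−189mn − 63n − 84n^2 + 270m + 90 + 120n + 216m^2n + 72mn + 96mn^2 − 180m^2 − 60m − 80mn − 162mn^2 − 54n^2 − 72n^3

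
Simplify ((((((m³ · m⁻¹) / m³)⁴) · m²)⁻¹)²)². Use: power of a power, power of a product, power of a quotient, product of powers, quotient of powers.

((((((m³ · m⁻¹) / m³)⁴) · m²)⁻¹)²)²
= (((((m³ · m⁻¹) / m³)⁴) · m²)⁻¹)⁴    [power of a power]
= ((((m³ · m⁻¹) / m³)⁴) · m²)⁻⁴    [power of a power]
= ((((m³ · m⁻¹) / m³)⁴)⁻⁴) · ((m²)⁻⁴)    [power of a product]
= (((m³ · m⁻¹) / m³)⁻¹⁶) · ((m²)⁻⁴)    [power of a power]
= (((m³ · m⁻¹)⁻¹⁶) / ((m³)⁻¹⁶)) · ((m²)⁻⁴)    [power of a quotient]
= ((((m³)⁻¹⁶) · ((m⁻¹)⁻¹⁶)) / ((m³)⁻¹⁶)) · ((m²)⁻⁴)    [power of a product]
= ((m⁻⁴⁸ · ((m⁻¹)⁻¹⁶)) / ((m³)⁻¹⁶)) · ((m²)⁻⁴)    [power of a power]
= ((m⁻⁴⁸ · m¹⁶) / ((m³)⁻¹⁶)) · ((m²)⁻⁴)    [power of a power]
= (m⁻³² / ((m³)⁻¹⁶)) · ((m²)⁻⁴)    [product of powers]
= (m⁻³² / m⁻⁴⁸) · ((m²)⁻⁴)    [power of a power]
= m¹⁶ · ((m²)⁻⁴)    [quotient of powers]
= m¹⁶ · m⁻⁸    [power of a power]
= m⁸    [product of powers]

m⁸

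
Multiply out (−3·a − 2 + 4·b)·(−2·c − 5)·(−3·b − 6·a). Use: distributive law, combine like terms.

(−3·a − 2 + 4·b)·(−2·c − 5)·(−3·b − 6·a)
= (6·a·c + 15·a + 4·c + 10 − 8·b·c − 20·b)·(−3·b − 6·a)    [distributive law]
= −18·a·b·c − 36·a^2·c − 45·a·b − 90·a^2 − 12·b·c − 24·a·c − 30·b − 60·a + 24·b^2·c + 48·a·b·c + 60·b^2 + 120·a·b    [distributive law]
= 30·a·b·c − 36·a^2·c + 75·a·b − 90·a^2 − 12·b·c − 24·a·c − 30·b − 60·a + 24·b^2·c + 60·b^2    [combine like terms]

30·a·b·c − 36·a^2·c + 75·a·b − 90·a^2 − 12·b·c − 24·a·c − 30·b − 60·a + 24·b^2·c + 60·b^2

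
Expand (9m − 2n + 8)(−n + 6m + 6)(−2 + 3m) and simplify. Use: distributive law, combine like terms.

(9m − 2n + 8)(−n + 6m + 6)(−2 + 3m)
= (−9mn + 54m² + 54m + 2n² − 12mn − 12n − 8n + 48m + 48)(−2 + 3m)    [distributive law]
= (−21mn + 54m² + 102m + 2n² − 20n + 48)(−2 + 3m)    [combine like terms]
= 42mn − 63m²n − 108m² + 162m³ − 204m + 306m² − 4n² + 6mn² + 40n − 60mn − 96 + 144m    [distributive law]
= −18mn − 63m²n + 198m² + 162m³ − 60m − 4n² + 6mn² + 40n − 96    [combine like terms]

−18mn − 63m²n + 198m² + 162m³ − 60m − 4n² + 6mn² + 40n − 96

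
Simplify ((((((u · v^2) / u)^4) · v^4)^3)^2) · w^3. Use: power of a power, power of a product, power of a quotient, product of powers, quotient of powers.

((((((u · v^2) / u)^4) · v^4)^3)^2) · w^3
= (((((u · v^2) / u)^4) · v^4)^6) · w^3    [power of a power]
= (((((u · v^2) / u)^4)^6) · ((v^4)^6)) · w^3    [power of a product]
= ((((u · v^2) / u)^24) · ((v^4)^6)) · w^3    [power of a power]
= ((((u · v^2)^24) / (u^24)) · ((v^4)^6)) · w^3    [power of a quotient]
= ((((u^24) · ((v^2)^24)) / (u^24)) · ((v^4)^6)) · w^3    [power of a product]
= (((u^24 · v^48) / (u^24)) · ((v^4)^6)) · w^3    [power of a power]
= (((u^24 · v^48) / u^24) · v^24) · w^3    [power of a power]
= v^72·w^3    [quotient of powers; product of powers]

v^72·w^3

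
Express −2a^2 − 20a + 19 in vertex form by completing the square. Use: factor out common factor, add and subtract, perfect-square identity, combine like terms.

−2a^2 − 20a + 19
= −2(a^2 + 10a) + 19    [factor out -2 from the a-terms]
= −2(a^2 + 10a + 25 − 25) + 19    [add and subtract 25 inside the bracket]
= −2(a + 5)^2 + 50 + 19    [perfect-square identity]
= −2(a + 5)^2 + 69    [combine constants]

−2(a + 5)^2 + 69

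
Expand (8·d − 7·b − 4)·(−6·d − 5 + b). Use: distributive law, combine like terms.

−48·d^2 − 16·d + 50·b·d + 31·b − 7·b^2 + 20

(8·d − 7·b − 4)·(−6·d − 5 + b)
= −48·d^2 − 40·d + 8·b·d + 42·b·d + 35·b − 7·b^2 + 24·d + 20 − 4·b    [distributive law]
= −48·d^2 − 16·d + 50·b·d + 31·b − 7·b^2 + 20    [combine like terms]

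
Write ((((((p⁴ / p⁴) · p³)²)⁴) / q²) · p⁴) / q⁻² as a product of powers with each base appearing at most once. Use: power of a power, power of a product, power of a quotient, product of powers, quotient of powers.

((((((p⁴ / p⁴) · p³)²)⁴) / q²) · p⁴) / q⁻²
= (((((p⁴ / p⁴) · p³)⁸) / q²) · p⁴) / q⁻²    [power of a power]
= (((((p⁴ / p⁴)⁸) · ((p³)⁸)) / q²) · p⁴) / q⁻²    [power of a product]
= ((((((p⁴)⁸) / ((p⁴)⁸)) · ((p³)⁸)) / q²) · p⁴) / q⁻²    [power of a quotient]
= ((((p³² / ((p⁴)⁸)) · ((p³)⁸)) / q²) · p⁴) / q⁻²    [power of a power]
= ((((p³² / p³²) · ((p³)⁸)) / q²) · p⁴) / q⁻²    [power of a power]
= (((p⁰ · ((p³)⁸)) / q²) · p⁴) / q⁻²    [quotient of powers]
= (((p⁰ · p²⁴) / q²) · p⁴) / q⁻²    [power of a power]
= ((p²⁴ / q²) · p⁴) / q⁻²    [product of powers]
= p²⁸    [quotient of powers; product of powers]

p²⁸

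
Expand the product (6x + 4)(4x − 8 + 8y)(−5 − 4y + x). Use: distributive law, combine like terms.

(6x + 4)(4x − 8 + 8y)(−5 − 4y + x)
= (24x^2 − 48x + 48xy + 16x − 32 + 32y)(−5 − 4y + x)    [distributive law]
= (24x^2 − 32x + 48xy − 32 + 32y)(−5 − 4y + x)    [combine like terms]
= −120x^2 − 96x^2y + 24x^3 + 160x + 128xy − 32x^2 − 240xy − 192xy^2 + 48x^2y + 160 + 128y − 32x − 160y − 128y^2 + 32xy    [distributive law]
= −152x^2 − 48x^2y + 24x^3 + 128x − 80xy − 192xy^2 + 160 − 32y − 128y^2    [combine like terms]

−152x^2 − 48x^2y + 24x^3 + 128x − 80xy − 192xy^2 + 160 − 32y − 128y^2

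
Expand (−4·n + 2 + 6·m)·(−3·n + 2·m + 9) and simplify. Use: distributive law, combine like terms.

12·n^2 − 26·m·n − 42·n + 58·m + 18 + 12·m^2

(−4·n + 2 + 6·m)·(−3·n + 2·m + 9)
= 12·n^2 − 8·m·n − 36·n − 6·n + 4·m + 18 − 18·m·n + 12·m^2 + 54·m    [distributive law]
= 12·n^2 − 26·m·n − 42·n + 58·m + 18 + 12·m^2    [combine like terms]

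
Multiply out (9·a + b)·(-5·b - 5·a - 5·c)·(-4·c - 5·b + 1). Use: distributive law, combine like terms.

425·a·b·c + 250·a·b² - 50·a·b + 180·a²·c + 225·a²·b - 45·a² + 180·a·c² - 45·a·c + 45·b²·c + 25·b³ - 5·b² + 20·b·c² - 5·b·c

(9·a + b)·(-5·b - 5·a - 5·c)·(-4·c - 5·b + 1)
= (-45·a·b - 45·a² - 45·a·c - 5·b² - 5·a·b - 5·b·c)·(-4·c - 5·b + 1)    [distributive law]
= (-50·a·b - 45·a² - 45·a·c - 5·b² - 5·b·c)·(-4·c - 5·b + 1)    [combine like terms]
= 200·a·b·c + 250·a·b² - 50·a·b + 180·a²·c + 225·a²·b - 45·a² + 180·a·c² + 225·a·b·c - 45·a·c + 20·b²·c + 25·b³ - 5·b² + 20·b·c² + 25·b²·c - 5·b·c    [distributive law]
= 425·a·b·c + 250·a·b² - 50·a·b + 180·a²·c + 225·a²·b - 45·a² + 180·a·c² - 45·a·c + 45·b²·c + 25·b³ - 5·b² + 20·b·c² - 5·b·c    [combine like terms]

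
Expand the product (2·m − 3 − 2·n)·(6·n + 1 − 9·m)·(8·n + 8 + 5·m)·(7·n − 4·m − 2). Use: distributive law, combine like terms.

1644·m·n^3 − 678·m^2·n^2 + 3268·m·n^2 − 1493·m^2·n + 1511·m·n − 654·m^3·n − 870·m^2 − 338·m + 176·m^3 + 360·m^4 − 1600·n^3 − 776·n^2 + 200·n + 48 − 672·n^4

(2·m − 3 − 2·n)·(6·n + 1 − 9·m)·(8·n + 8 + 5·m)·(7·n − 4·m − 2)
= (12·m·n + 2·m − 18·m^2 − 18·n − 3 + 27·m − 12·n^2 − 2·n + 18·m·n)·(8·n + 8 + 5·m)·(7·n − 4·m − 2)    [distributive law]
= (30·m·n + 29·m − 18·m^2 − 20·n − 3 − 12·n^2)·(8·n + 8 + 5·m)·(7·n − 4·m − 2)    [combine like terms]
= (240·m·n^2 + 240·m·n + 150·m^2·n + 232·m·n + 232·m + 145·m^2 − 144·m^2·n − 144·m^2 − 90·m^3 − 160·n^2 − 160·n − 100·m·n − 24·n − 24 − 15·m − 96·n^3 − 96·n^2 − 60·m·n^2)·(7·n − 4·m − 2)    [distributive law]
= (180·m·n^2 + 372·m·n + 6·m^2·n + 217·m + m^2 − 90·m^3 − 256·n^2 − 184·n − 24 − 96·n^3)·(7·n − 4·m − 2)    [combine like terms]
= 1260·m·n^3 − 720·m^2·n^2 − 360·m·n^2 + 2604·m·n^2 − 1488·m^2·n − 744·m·n + 42·m^2·n^2 − 24·m^3·n − 12·m^2·n + 1519·m·n − 868·m^2 − 434·m + 7·m^2·n − 4·m^3 − 2·m^2 − 630·m^3·n + 360·m^4 + 180·m^3 − 1792·n^3 + 1024·m·n^2 + 512·n^2 − 1288·n^2 + 736·m·n + 368·n − 168·n + 96·m + 48 − 672·n^4 + 384·m·n^3 + 192·n^3    [distributive law]
= 1644·m·n^3 − 678·m^2·n^2 + 3268·m·n^2 − 1493·m^2·n + 1511·m·n − 654·m^3·n − 870·m^2 − 338·m + 176·m^3 + 360·m^4 − 1600·n^3 − 776·n^2 + 200·n + 48 − 672·n^4    [combine like terms]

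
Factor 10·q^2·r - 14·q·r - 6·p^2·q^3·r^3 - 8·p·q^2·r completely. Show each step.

10·q^2·r - 14·q·r - 6·p^2·q^3·r^3 - 8·p·q^2·r
= 2(5·q^2·r - 7·q·r - 3·p^2·q^3·r^3 - 4·p·q^2·r)    [factor out 2]
= 2·q·r(5·q - 7 - 3·p^2·q^2·r^2 - 4·p·q)    [factor out q·r]

2·q·r(5·q - 7 - 3·p^2·q^2·r^2 - 4·p·q)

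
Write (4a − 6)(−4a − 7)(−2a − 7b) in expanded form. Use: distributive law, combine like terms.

32a³ + 112a²b + 8a² + 28ab − 84a − 294b

(4a − 6)(−4a − 7)(−2a − 7b)
= (−16a² − 28a + 24a + 42)(−2a − 7b)    [distributive law]
= (−16a² − 4a + 42)(−2a − 7b)    [combine like terms]
= 32a³ + 112a²b + 8a² + 28ab − 84a − 294b    [distributive law]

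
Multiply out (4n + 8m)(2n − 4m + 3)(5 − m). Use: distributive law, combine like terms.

40n^2 − 8mn^2 + 60n − 12mn − 184m^2 + 32m^3 + 120m

(4n + 8m)(2n − 4m + 3)(5 − m)
= (8n^2 − 16mn + 12n + 16mn − 32m^2 + 24m)(5 − m)    [distributive law]
= (8n^2 + 12n − 32m^2 + 24m)(5 − m)    [combine like terms]
= 40n^2 − 8mn^2 + 60n − 12mn − 160m^2 + 32m^3 + 120m − 24m^2    [distributive law]
= 40n^2 − 8mn^2 + 60n − 12mn − 184m^2 + 32m^3 + 120m    [combine like terms]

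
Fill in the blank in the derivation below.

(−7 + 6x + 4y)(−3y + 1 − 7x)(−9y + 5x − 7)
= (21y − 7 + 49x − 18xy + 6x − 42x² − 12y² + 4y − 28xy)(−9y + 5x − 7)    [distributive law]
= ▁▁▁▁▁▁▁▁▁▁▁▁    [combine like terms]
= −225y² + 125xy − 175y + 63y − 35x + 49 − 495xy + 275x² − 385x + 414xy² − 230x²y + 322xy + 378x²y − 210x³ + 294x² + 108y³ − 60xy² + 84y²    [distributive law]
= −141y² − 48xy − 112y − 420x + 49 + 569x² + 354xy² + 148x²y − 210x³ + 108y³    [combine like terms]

After combine like terms, the bracketed line is:

(25y − 7 + 55x − 46xy − 42x² − 12y²)(−9y + 5x − 7)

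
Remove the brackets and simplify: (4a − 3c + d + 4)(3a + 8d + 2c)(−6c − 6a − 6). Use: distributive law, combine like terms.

−66a^2c − 72a^3 − 144a^2 − 78acd − 210a^2d − 402ad + 42ac^2 − 114ac + 132c^2d − 60cd + 36c^3 − 12c^2 − 48cd^2 − 48ad^2 − 48d^2 − 72a − 192d − 48c

(4a − 3c + d + 4)(3a + 8d + 2c)(−6c − 6a − 6)
= (12a^2 + 32ad + 8ac − 9ac − 24cd − 6c^2 + 3ad + 8d^2 + 2cd + 12a + 32d + 8c)(−6c − 6a − 6)    [distributive law]
= (12a^2 + 35ad − ac − 22cd − 6c^2 + 8d^2 + 12a + 32d + 8c)(−6c − 6a − 6)    [combine like terms]
= −72a^2c − 72a^3 − 72a^2 − 210acd − 210a^2d − 210ad + 6ac^2 + 6a^2c + 6ac + 132c^2d + 132acd + 132cd + 36c^3 + 36ac^2 + 36c^2 − 48cd^2 − 48ad^2 − 48d^2 − 72ac − 72a^2 − 72a − 192cd − 192ad − 192d − 48c^2 − 48ac − 48c    [distributive law]
= −66a^2c − 72a^3 − 144a^2 − 78acd − 210a^2d − 402ad + 42ac^2 − 114ac + 132c^2d − 60cd + 36c^3 − 12c^2 − 48cd^2 − 48ad^2 − 48d^2 − 72a − 192d − 48c    [combine like terms]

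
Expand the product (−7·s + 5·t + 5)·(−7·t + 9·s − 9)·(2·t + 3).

188·s·t² + 498·s·t − 126·s²·t − 189·s² + 324·s − 70·t³ − 265·t² − 330·t − 135

(−7·s + 5·t + 5)·(−7·t + 9·s − 9)·(2·t + 3)
= (49·s·t − 63·s² + 63·s − 35·t² + 45·s·t − 45·t − 35·t + 45·s − 45)·(2·t + 3)    [distributive law]
= (94·s·t − 63·s² + 108·s − 35·t² − 80·t − 45)·(2·t + 3)    [combine like terms]
= 188·s·t² + 282·s·t − 126·s²·t − 189·s² + 216·s·t + 324·s − 70·t³ − 105·t² − 160·t² − 240·t − 90·t − 135    [distributive law]
= 188·s·t² + 498·s·t − 126·s²·t − 189·s² + 324·s − 70·t³ − 265·t² − 330·t − 135    [combine like terms]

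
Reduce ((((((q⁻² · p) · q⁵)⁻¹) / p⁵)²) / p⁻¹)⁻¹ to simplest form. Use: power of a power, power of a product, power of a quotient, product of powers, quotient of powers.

p¹¹q⁶

((((((q⁻² · p) · q⁵)⁻¹) / p⁵)²) / p⁻¹)⁻¹
= ((((((q⁻² · p) · q⁵)⁻¹) / p⁵)²)⁻¹) / ((p⁻¹)⁻¹)    [power of a quotient]
= (((((q⁻² · p) · q⁵)⁻¹) / p⁵)⁻²) / ((p⁻¹)⁻¹)    [power of a power]
= (((((q⁻² · p) · q⁵)⁻¹)⁻²) / ((p⁵)⁻²)) / ((p⁻¹)⁻¹)    [power of a quotient]
= ((((q⁻² · p) · q⁵)²) / ((p⁵)⁻²)) / ((p⁻¹)⁻¹)    [power of a power]
= ((((q⁻² · p)²) · ((q⁵)²)) / ((p⁵)⁻²)) / ((p⁻¹)⁻¹)    [power of a product]
= (((((q⁻²)²) · (p²)) · ((q⁵)²)) / ((p⁵)⁻²)) / ((p⁻¹)⁻¹)    [power of a product]
= (((q⁻⁴ · (p²)) · ((q⁵)²)) / ((p⁵)⁻²)) / ((p⁻¹)⁻¹)    [power of a power]
= (((q⁻⁴ · p²) · q¹⁰) / ((p⁵)⁻²)) / ((p⁻¹)⁻¹)    [power of a power]
= (((q⁻⁴ · p²) · q¹⁰) / p⁻¹⁰) / ((p⁻¹)⁻¹)    [power of a power]
= (((q⁻⁴ · p²) · q¹⁰) / p⁻¹⁰) / p    [power of a power]
= p¹¹q⁶    [quotient of powers; product of powers]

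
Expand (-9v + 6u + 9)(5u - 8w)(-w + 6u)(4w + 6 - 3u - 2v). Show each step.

(-9v + 6u + 9)(5u - 8w)(-w + 6u)(4w + 6 - 3u - 2v)
= (-45uv + 72vw + 30u^2 - 48uw + 45u - 72w)(-w + 6u)(4w + 6 - 3u - 2v)    [distributive law]
= (45uvw - 270u^2v - 72vw^2 + 432uvw - 30u^2w + 180u^3 + 48uw^2 - 288u^2w - 45uw + 270u^2 + 72w^2 - 432uw)(4w + 6 - 3u - 2v)    [distributive law]
= (477uvw - 270u^2v - 72vw^2 - 318u^2w + 180u^3 + 48uw^2 - 477uw + 270u^2 + 72w^2)(4w + 6 - 3u - 2v)    [combine like terms]
= 1908uvw^2 + 2862uvw - 1431u^2vw - 954uv^2w - 1080u^2vw - 1620u^2v + 810u^3v + 540u^2v^2 - 288vw^3 - 432vw^2 + 216uvw^2 + 144v^2w^2 - 1272u^2w^2 - 1908u^2w + 954u^3w + 636u^2vw + 720u^3w + 1080u^3 - 540u^4 - 360u^3v + 192uw^3 + 288uw^2 - 144u^2w^2 - 96uvw^2 - 1908uw^2 - 2862uw + 1431u^2w + 954uvw + 1080u^2w + 1620u^2 - 810u^3 - 540u^2v + 288w^3 + 432w^2 - 216uw^2 - 144vw^2    [distributive law]
= 2028uvw^2 + 3816uvw - 1875u^2vw - 954uv^2w - 2160u^2v + 450u^3v + 540u^2v^2 - 288vw^3 - 576vw^2 + 144v^2w^2 - 1416u^2w^2 + 603u^2w + 1674u^3w + 270u^3 - 540u^4 + 192uw^3 - 1836uw^2 - 2862uw + 1620u^2 + 288w^3 + 432w^2    [combine like terms]

2028uvw^2 + 3816uvw - 1875u^2vw - 954uv^2w - 2160u^2v + 450u^3v + 540u^2v^2 - 288vw^3 - 576vw^2 + 144v^2w^2 - 1416u^2w^2 + 603u^2w + 1674u^3w + 270u^3 - 540u^4 + 192uw^3 - 1836uw^2 - 2862uw + 1620u^2 + 288w^3 + 432w^2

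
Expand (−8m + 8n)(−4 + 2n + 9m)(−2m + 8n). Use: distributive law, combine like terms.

(−8m + 8n)(−4 + 2n + 9m)(−2m + 8n)
= (32m − 16mn − 72m² − 32n + 16n² + 72mn)(−2m + 8n)    [distributive law]
= (32m + 56mn − 72m² − 32n + 16n²)(−2m + 8n)    [combine like terms]
= −64m² + 256mn − 112m²n + 448mn² + 144m³ − 576m²n + 64mn − 256n² − 32mn² + 128n³    [distributive law]
= −64m² + 320mn − 688m²n + 416mn² + 144m³ − 256n² + 128n³    [combine like terms]

−64m² + 320mn − 688m²n + 416mn² + 144m³ − 256n² + 128n³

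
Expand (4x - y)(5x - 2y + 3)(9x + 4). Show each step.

180x^3 + 188x^2 - 117x^2y - 79xy + 48x + 18xy^2 + 8y^2 - 12y

(4x - y)(5x - 2y + 3)(9x + 4)
= (20x^2 - 8xy + 12x - 5xy + 2y^2 - 3y)(9x + 4)    [distributive law]
= (20x^2 - 13xy + 12x + 2y^2 - 3y)(9x + 4)    [combine like terms]
= 180x^3 + 80x^2 - 117x^2y - 52xy + 108x^2 + 48x + 18xy^2 + 8y^2 - 27xy - 12y    [distributive law]
= 180x^3 + 188x^2 - 117x^2y - 79xy + 48x + 18xy^2 + 8y^2 - 12y    [combine like terms]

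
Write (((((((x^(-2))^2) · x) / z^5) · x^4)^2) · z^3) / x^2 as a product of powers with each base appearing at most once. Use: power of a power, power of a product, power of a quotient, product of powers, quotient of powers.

z^(-7)

(((((((x^(-2))^2) · x) / z^5) · x^4)^2) · z^3) / x^2
= (((((((x^(-2))^2) · x) / z^5)^2) · ((x^4)^2)) · z^3) / x^2    [power of a product]
= (((((((x^(-2))^2) · x)^2) / ((z^5)^2)) · ((x^4)^2)) · z^3) / x^2    [power of a quotient]
= (((((((x^(-2))^2)^2) · (x^2)) / ((z^5)^2)) · ((x^4)^2)) · z^3) / x^2    [power of a product]
= ((((((x^(-2))^4) · (x^2)) / ((z^5)^2)) · ((x^4)^2)) · z^3) / x^2    [power of a power]
= ((((x^(-8) · (x^2)) / ((z^5)^2)) · ((x^4)^2)) · z^3) / x^2    [power of a power]
= (((x^(-6) / ((z^5)^2)) · ((x^4)^2)) · z^3) / x^2    [product of powers]
= (((x^(-6) / z^10) · ((x^4)^2)) · z^3) / x^2    [power of a power]
= (((x^(-6) / z^10) · x^8) · z^3) / x^2    [power of a power]
= z^(-7)    [quotient of powers; product of powers]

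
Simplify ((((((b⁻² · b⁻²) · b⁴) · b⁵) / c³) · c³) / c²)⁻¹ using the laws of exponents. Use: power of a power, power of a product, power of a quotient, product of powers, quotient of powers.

((((((b⁻² · b⁻²) · b⁴) · b⁵) / c³) · c³) / c²)⁻¹
= ((((((b⁻² · b⁻²) · b⁴) · b⁵) / c³) · c³)⁻¹) / ((c²)⁻¹)    [power of a quotient]
= ((((((b⁻² · b⁻²) · b⁴) · b⁵) / c³)⁻¹) · ((c³)⁻¹)) / ((c²)⁻¹)    [power of a product]
= ((((((b⁻² · b⁻²) · b⁴) · b⁵)⁻¹) / ((c³)⁻¹)) · ((c³)⁻¹)) / ((c²)⁻¹)    [power of a quotient]
= ((((((b⁻² · b⁻²) · b⁴)⁻¹) · ((b⁵)⁻¹)) / ((c³)⁻¹)) · ((c³)⁻¹)) / ((c²)⁻¹)    [power of a product]
= ((((((b⁻² · b⁻²)⁻¹) · ((b⁴)⁻¹)) · ((b⁵)⁻¹)) / ((c³)⁻¹)) · ((c³)⁻¹)) / ((c²)⁻¹)    [power of a product]
= (((((((b⁻²)⁻¹) · ((b⁻²)⁻¹)) · ((b⁴)⁻¹)) · ((b⁵)⁻¹)) / ((c³)⁻¹)) · ((c³)⁻¹)) / ((c²)⁻¹)    [power of a product]
= (((((b² · ((b⁻²)⁻¹)) · ((b⁴)⁻¹)) · ((b⁵)⁻¹)) / ((c³)⁻¹)) · ((c³)⁻¹)) / ((c²)⁻¹)    [power of a power]
= (((((b² · b²) · ((b⁴)⁻¹)) · ((b⁵)⁻¹)) / ((c³)⁻¹)) · ((c³)⁻¹)) / ((c²)⁻¹)    [power of a power]
= ((((b⁴ · ((b⁴)⁻¹)) · ((b⁵)⁻¹)) / ((c³)⁻¹)) · ((c³)⁻¹)) / ((c²)⁻¹)    [product of powers]
= ((((b⁴ · b⁻⁴) · ((b⁵)⁻¹)) / ((c³)⁻¹)) · ((c³)⁻¹)) / ((c²)⁻¹)    [power of a power]
= (((b⁰ · ((b⁵)⁻¹)) / ((c³)⁻¹)) · ((c³)⁻¹)) / ((c²)⁻¹)    [product of powers]
= (((b⁰ · b⁻⁵) / ((c³)⁻¹)) · ((c³)⁻¹)) / ((c²)⁻¹)    [power of a power]
= ((b⁻⁵ / ((c³)⁻¹)) · ((c³)⁻¹)) / ((c²)⁻¹)    [product of powers]
= ((b⁻⁵ / c⁻³) · ((c³)⁻¹)) / ((c²)⁻¹)    [power of a power]
= ((b⁻⁵ / c⁻³) · c⁻³) / ((c²)⁻¹)    [power of a power]
= ((b⁻⁵ / c⁻³) · c⁻³) / c⁻²    [power of a power]
= b⁻⁵·c²    [quotient of powers; product of powers]

b⁻⁵·c²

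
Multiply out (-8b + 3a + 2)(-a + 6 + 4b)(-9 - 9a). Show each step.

180ab - 180a²b + 360b + 288b² + 288ab² - 117a² + 27a³ - 252a - 108

(-8b + 3a + 2)(-a + 6 + 4b)(-9 - 9a)
= (8ab - 48b - 32b² - 3a² + 18a + 12ab - 2a + 12 + 8b)(-9 - 9a)    [distributive law]
= (20ab - 40b - 32b² - 3a² + 16a + 12)(-9 - 9a)    [combine like terms]
= -180ab - 180a²b + 360b + 360ab + 288b² + 288ab² + 27a² + 27a³ - 144a - 144a² - 108 - 108a    [distributive law]
= 180ab - 180a²b + 360b + 288b² + 288ab² - 117a² + 27a³ - 252a - 108    [combine like terms]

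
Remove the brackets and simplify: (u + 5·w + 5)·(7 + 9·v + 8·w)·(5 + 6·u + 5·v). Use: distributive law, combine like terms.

245·u + 42·u^2 + 350·u·v + 54·u^2·v + 45·u·v^2 + 490·u·w + 48·u^2·w + 310·u·v·w + 375·w + 600·v·w + 225·v^2·w + 200·w^2 + 240·u·w^2 + 200·v·w^2 + 175 + 400·v + 225·v^2

(u + 5·w + 5)·(7 + 9·v + 8·w)·(5 + 6·u + 5·v)
= (7·u + 9·u·v + 8·u·w + 35·w + 45·v·w + 40·w^2 + 35 + 45·v + 40·w)·(5 + 6·u + 5·v)    [distributive law]
= (7·u + 9·u·v + 8·u·w + 75·w + 45·v·w + 40·w^2 + 35 + 45·v)·(5 + 6·u + 5·v)    [combine like terms]
= 35·u + 42·u^2 + 35·u·v + 45·u·v + 54·u^2·v + 45·u·v^2 + 40·u·w + 48·u^2·w + 40·u·v·w + 375·w + 450·u·w + 375·v·w + 225·v·w + 270·u·v·w + 225·v^2·w + 200·w^2 + 240·u·w^2 + 200·v·w^2 + 175 + 210·u + 175·v + 225·v + 270·u·v + 225·v^2    [distributive law]
= 245·u + 42·u^2 + 350·u·v + 54·u^2·v + 45·u·v^2 + 490·u·w + 48·u^2·w + 310·u·v·w + 375·w + 600·v·w + 225·v^2·w + 200·w^2 + 240·u·w^2 + 200·v·w^2 + 175 + 400·v + 225·v^2    [combine like terms]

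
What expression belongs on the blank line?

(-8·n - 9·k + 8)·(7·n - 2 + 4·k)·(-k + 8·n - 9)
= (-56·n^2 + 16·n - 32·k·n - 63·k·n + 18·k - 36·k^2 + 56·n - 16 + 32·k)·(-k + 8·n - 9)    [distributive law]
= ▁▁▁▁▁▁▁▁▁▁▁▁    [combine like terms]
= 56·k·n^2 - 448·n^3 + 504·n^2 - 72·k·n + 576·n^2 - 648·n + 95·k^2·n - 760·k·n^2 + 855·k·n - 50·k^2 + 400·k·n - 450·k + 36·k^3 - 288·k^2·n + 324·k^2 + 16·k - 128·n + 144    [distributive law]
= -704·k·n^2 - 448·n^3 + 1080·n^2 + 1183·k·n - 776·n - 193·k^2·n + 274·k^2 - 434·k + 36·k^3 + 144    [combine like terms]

By combine like terms:

(-56·n^2 + 72·n - 95·k·n + 50·k - 36·k^2 - 16)·(-k + 8·n - 9)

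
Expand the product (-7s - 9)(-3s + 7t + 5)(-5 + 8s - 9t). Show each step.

(-7s - 9)(-3s + 7t + 5)(-5 + 8s - 9t)
= (21s^2 - 49st - 35s + 27s - 63t - 45)(-5 + 8s - 9t)    [distributive law]
= (21s^2 - 49st - 8s - 63t - 45)(-5 + 8s - 9t)    [combine like terms]
= -105s^2 + 168s^3 - 189s^2t + 245st - 392s^2t + 441st^2 + 40s - 64s^2 + 72st + 315t - 504st + 567t^2 + 225 - 360s + 405t    [distributive law]
= -169s^2 + 168s^3 - 581s^2t - 187st + 441st^2 - 320s + 720t + 567t^2 + 225    [combine like terms]

-169s^2 + 168s^3 - 581s^2t - 187st + 441st^2 - 320s + 720t + 567t^2 + 225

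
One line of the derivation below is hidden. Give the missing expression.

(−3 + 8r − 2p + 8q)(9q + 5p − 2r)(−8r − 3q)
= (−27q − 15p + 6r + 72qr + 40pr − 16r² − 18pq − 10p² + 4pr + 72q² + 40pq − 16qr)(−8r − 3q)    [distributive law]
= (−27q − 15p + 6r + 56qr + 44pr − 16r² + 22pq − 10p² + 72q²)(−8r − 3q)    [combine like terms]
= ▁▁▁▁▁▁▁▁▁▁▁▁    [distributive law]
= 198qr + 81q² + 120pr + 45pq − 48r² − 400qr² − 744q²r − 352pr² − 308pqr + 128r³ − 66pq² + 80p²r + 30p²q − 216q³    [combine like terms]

By distributive law:

216qr + 81q² + 120pr + 45pq − 48r² − 18qr − 448qr² − 168q²r − 352pr² − 132pqr + 128r³ + 48qr² − 176pqr − 66pq² + 80p²r + 30p²q − 576q²r − 216q³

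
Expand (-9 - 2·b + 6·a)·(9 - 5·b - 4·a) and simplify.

-81 + 27·b + 90·a + 10·b^2 - 22·a·b - 24·a^2

(-9 - 2·b + 6·a)·(9 - 5·b - 4·a)
= -81 + 45·b + 36·a - 18·b + 10·b^2 + 8·a·b + 54·a - 30·a·b - 24·a^2    [distributive law]
= -81 + 27·b + 90·a + 10·b^2 - 22·a·b - 24·a^2    [combine like terms]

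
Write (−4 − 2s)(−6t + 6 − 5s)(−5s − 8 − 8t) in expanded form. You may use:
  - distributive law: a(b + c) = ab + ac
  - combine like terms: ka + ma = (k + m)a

(−4 − 2s)(−6t + 6 − 5s)(−5s − 8 − 8t)
= (24t − 24 + 20s + 12st − 12s + 10s^2)(−5s − 8 − 8t)    [distributive law]
= (24t − 24 + 8s + 12st + 10s^2)(−5s − 8 − 8t)    [combine like terms]
= −120st − 192t − 192t^2 + 120s + 192 + 192t − 40s^2 − 64s − 64st − 60s^2t − 96st − 96st^2 − 50s^3 − 80s^2 − 80s^2t    [distributive law]
= −280st − 192t^2 + 56s + 192 − 120s^2 − 140s^2t − 96st^2 − 50s^3    [combine like terms]

−280st − 192t^2 + 56s + 192 − 120s^2 − 140s^2t − 96st^2 − 50s^3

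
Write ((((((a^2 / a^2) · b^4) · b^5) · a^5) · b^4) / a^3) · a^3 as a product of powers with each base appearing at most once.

a^5b^13

((((((a^2 / a^2) · b^4) · b^5) · a^5) · b^4) / a^3) · a^3
= (((((a^0 · b^4) · b^5) · a^5) · b^4) / a^3) · a^3    [quotient of powers]
= a^5b^13    [quotient of powers; product of powers]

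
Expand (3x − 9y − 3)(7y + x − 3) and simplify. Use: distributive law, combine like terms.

12xy + 3x^2 − 12x − 63y^2 + 6y + 9

(3x − 9y − 3)(7y + x − 3)
= 21xy + 3x^2 − 9x − 63y^2 − 9xy + 27y − 21y − 3x + 9    [distributive law]
= 12xy + 3x^2 − 12x − 63y^2 + 6y + 9    [combine like terms]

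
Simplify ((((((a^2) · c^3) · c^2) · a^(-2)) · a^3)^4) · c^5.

((((((a^2) · c^3) · c^2) · a^(-2)) · a^3)^4) · c^5
= ((((((a^2) · c^3) · c^2) · a^(-2))^4) · ((a^3)^4)) · c^5    [power of a product]
= ((((((a^2) · c^3) · c^2)^4) · ((a^(-2))^4)) · ((a^3)^4)) · c^5    [power of a product]
= ((((((a^2) · c^3)^4) · ((c^2)^4)) · ((a^(-2))^4)) · ((a^3)^4)) · c^5    [power of a product]
= ((((((a^2)^4) · ((c^3)^4)) · ((c^2)^4)) · ((a^(-2))^4)) · ((a^3)^4)) · c^5    [power of a product]
= (((((a^8) · ((c^3)^4)) · ((c^2)^4)) · ((a^(-2))^4)) · ((a^3)^4)) · c^5    [power of a power]
= ((((a^8 · c^12) · ((c^2)^4)) · ((a^(-2))^4)) · ((a^3)^4)) · c^5    [power of a power]
= ((((a^8 · c^12) · c^8) · ((a^(-2))^4)) · ((a^3)^4)) · c^5    [power of a power]
= ((((a^8 · c^12) · c^8) · a^(-8)) · ((a^3)^4)) · c^5    [power of a power]
= ((((a^8 · c^12) · c^8) · a^(-8)) · a^12) · c^5    [power of a power]
= a^12c^25    [product of powers]

a^12c^25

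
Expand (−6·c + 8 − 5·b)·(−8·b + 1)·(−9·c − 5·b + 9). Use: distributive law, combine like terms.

(−6·c + 8 − 5·b)·(−8·b + 1)·(−9·c − 5·b + 9)
= (48·b·c − 6·c − 64·b + 8 + 40·b^2 − 5·b)·(−9·c − 5·b + 9)    [distributive law]
= (48·b·c − 6·c − 69·b + 8 + 40·b^2)·(−9·c − 5·b + 9)    [combine like terms]
= −432·b·c^2 − 240·b^2·c + 432·b·c + 54·c^2 + 30·b·c − 54·c + 621·b·c + 345·b^2 − 621·b − 72·c − 40·b + 72 − 360·b^2·c − 200·b^3 + 360·b^2    [distributive law]
= −432·b·c^2 − 600·b^2·c + 1083·b·c + 54·c^2 − 126·c + 705·b^2 − 661·b + 72 − 200·b^3    [combine like terms]

−432·b·c^2 − 600·b^2·c + 1083·b·c + 54·c^2 − 126·c + 705·b^2 − 661·b + 72 − 200·b^3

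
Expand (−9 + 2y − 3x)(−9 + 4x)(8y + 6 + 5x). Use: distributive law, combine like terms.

(−9 + 2y − 3x)(−9 + 4x)(8y + 6 + 5x)
= (81 − 36x − 18y + 8xy + 27x − 12x^2)(8y + 6 + 5x)    [distributive law]
= (81 − 9x − 18y + 8xy − 12x^2)(8y + 6 + 5x)    [combine like terms]
= 648y + 486 + 405x − 72xy − 54x − 45x^2 − 144y^2 − 108y − 90xy + 64xy^2 + 48xy + 40x^2y − 96x^2y − 72x^2 − 60x^3    [distributive law]
= 540y + 486 + 351x − 114xy − 117x^2 − 144y^2 + 64xy^2 − 56x^2y − 60x^3    [combine like terms]

540y + 486 + 351x − 114xy − 117x^2 − 144y^2 + 64xy^2 − 56x^2y − 60x^3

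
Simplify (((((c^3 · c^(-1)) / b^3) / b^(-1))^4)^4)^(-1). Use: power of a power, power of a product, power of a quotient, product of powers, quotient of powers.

(((((c^3 · c^(-1)) / b^3) / b^(-1))^4)^4)^(-1)
= ((((c^3 · c^(-1)) / b^3) / b^(-1))^4)^(-4)    [power of a power]
= (((c^3 · c^(-1)) / b^3) / b^(-1))^(-16)    [power of a power]
= (((c^3 · c^(-1)) / b^3)^(-16)) / ((b^(-1))^(-16))    [power of a quotient]
= (((c^3 · c^(-1))^(-16)) / ((b^3)^(-16))) / ((b^(-1))^(-16))    [power of a quotient]
= ((((c^3)^(-16)) · ((c^(-1))^(-16))) / ((b^3)^(-16))) / ((b^(-1))^(-16))    [power of a product]
= ((c^(-48) · ((c^(-1))^(-16))) / ((b^3)^(-16))) / ((b^(-1))^(-16))    [power of a power]
= ((c^(-48) · c^16) / ((b^3)^(-16))) / ((b^(-1))^(-16))    [power of a power]
= (c^(-32) / ((b^3)^(-16))) / ((b^(-1))^(-16))    [product of powers]
= (c^(-32) / b^(-48)) / ((b^(-1))^(-16))    [power of a power]
= (c^(-32) / b^(-48)) / b^16    [power of a power]
= b^32c^(-32)    [quotient of powers; product of powers]

b^32c^(-32)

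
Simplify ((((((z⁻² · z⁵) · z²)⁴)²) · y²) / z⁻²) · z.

y²z⁴³

((((((z⁻² · z⁵) · z²)⁴)²) · y²) / z⁻²) · z
= (((((z⁻² · z⁵) · z²)⁸) · y²) / z⁻²) · z    [power of a power]
= (((((z⁻² · z⁵)⁸) · ((z²)⁸)) · y²) / z⁻²) · z    [power of a product]
= ((((((z⁻²)⁸) · ((z⁵)⁸)) · ((z²)⁸)) · y²) / z⁻²) · z    [power of a product]
= ((((z⁻¹⁶ · ((z⁵)⁸)) · ((z²)⁸)) · y²) / z⁻²) · z    [power of a power]
= ((((z⁻¹⁶ · z⁴⁰) · ((z²)⁸)) · y²) / z⁻²) · z    [power of a power]
= (((z²⁴ · ((z²)⁸)) · y²) / z⁻²) · z    [product of powers]
= (((z²⁴ · z¹⁶) · y²) / z⁻²) · z    [power of a power]
= ((z⁴⁰ · y²) / z⁻²) · z    [product of powers]
= y²z⁴³    [quotient of powers; product of powers]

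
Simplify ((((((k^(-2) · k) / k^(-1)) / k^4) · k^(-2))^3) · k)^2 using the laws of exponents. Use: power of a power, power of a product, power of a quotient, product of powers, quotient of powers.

k^(-34)

((((((k^(-2) · k) / k^(-1)) / k^4) · k^(-2))^3) · k)^2
= ((((((k^(-2) · k) / k^(-1)) / k^4) · k^(-2))^3)^2) · (k^2)    [power of a product]
= (((((k^(-2) · k) / k^(-1)) / k^4) · k^(-2))^6) · (k^2)    [power of a power]
= (((((k^(-2) · k) / k^(-1)) / k^4)^6) · ((k^(-2))^6)) · (k^2)    [power of a product]
= (((((k^(-2) · k) / k^(-1))^6) / ((k^4)^6)) · ((k^(-2))^6)) · (k^2)    [power of a quotient]
= (((((k^(-2) · k)^6) / ((k^(-1))^6)) / ((k^4)^6)) · ((k^(-2))^6)) · (k^2)    [power of a quotient]
= ((((((k^(-2))^6) · (k^6)) / ((k^(-1))^6)) / ((k^4)^6)) · ((k^(-2))^6)) · (k^2)    [power of a product]
= ((((k^(-12) · (k^6)) / ((k^(-1))^6)) / ((k^4)^6)) · ((k^(-2))^6)) · (k^2)    [power of a power]
= (((k^(-6) / ((k^(-1))^6)) / ((k^4)^6)) · ((k^(-2))^6)) · (k^2)    [product of powers]
= (((k^(-6) / k^(-6)) / ((k^4)^6)) · ((k^(-2))^6)) · (k^2)    [power of a power]
= ((k^0 / ((k^4)^6)) · ((k^(-2))^6)) · (k^2)    [quotient of powers]
= ((k^0 / k^24) · ((k^(-2))^6)) · (k^2)    [power of a power]
= (k^(-24) · ((k^(-2))^6)) · (k^2)    [quotient of powers]
= (k^(-24) · k^(-12)) · (k^2)    [power of a power]
= k^(-36) · (k^2)    [product of powers]
= k^(-34)    [product of powers]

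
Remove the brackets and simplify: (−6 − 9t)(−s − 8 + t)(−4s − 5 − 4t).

(−6 − 9t)(−s − 8 + t)(−4s − 5 − 4t)
= (6s + 48 − 6t + 9st + 72t − 9t²)(−4s − 5 − 4t)    [distributive law]
= (6s + 48 + 66t + 9st − 9t²)(−4s − 5 − 4t)    [combine like terms]
= −24s² − 30s − 24st − 192s − 240 − 192t − 264st − 330t − 264t² − 36s²t − 45st − 36st² + 36st² + 45t² + 36t³    [distributive law]
= −24s² − 222s − 333st − 240 − 522t − 219t² − 36s²t + 36t³    [combine like terms]

−24s² − 222s − 333st − 240 − 522t − 219t² − 36s²t + 36t³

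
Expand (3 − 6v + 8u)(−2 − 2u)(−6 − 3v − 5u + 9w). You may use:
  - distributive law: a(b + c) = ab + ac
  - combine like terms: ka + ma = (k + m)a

36 − 54v + 162u − 54w − 66uv + 206u^2 − 198uw − 36v^2 + 108vw − 36uv^2 − 12u^2v + 108uvw + 80u^3 − 144u^2w

(3 − 6v + 8u)(−2 − 2u)(−6 − 3v − 5u + 9w)
= (−6 − 6u + 12v + 12uv − 16u − 16u^2)(−6 − 3v − 5u + 9w)    [distributive law]
= (−6 − 22u + 12v + 12uv − 16u^2)(−6 − 3v − 5u + 9w)    [combine like terms]
= 36 + 18v + 30u − 54w + 132u + 66uv + 110u^2 − 198uw − 72v − 36v^2 − 60uv + 108vw − 72uv − 36uv^2 − 60u^2v + 108uvw + 96u^2 + 48u^2v + 80u^3 − 144u^2w    [distributive law]
= 36 − 54v + 162u − 54w − 66uv + 206u^2 − 198uw − 36v^2 + 108vw − 36uv^2 − 12u^2v + 108uvw + 80u^3 − 144u^2w    [combine like terms]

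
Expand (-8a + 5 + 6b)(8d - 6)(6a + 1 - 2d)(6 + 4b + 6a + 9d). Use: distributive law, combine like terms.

768a^2d + 192a^2bd - 2304a^3d - 2688a^2d^2 - 108ad + 824abd + 1008ad^2 + 2528abd^2 + 1152ad^3 + 936a^2 - 144a^2b + 1728a^3 - 972a - 2040ab + 330d + 796bd + 420d^2 + 184bd^2 - 720d^3 - 180 - 336b + 1152ab^2d + 480b^2d - 384b^2d^2 - 864bd^3 - 864ab^2 - 144b^2

(-8a + 5 + 6b)(8d - 6)(6a + 1 - 2d)(6 + 4b + 6a + 9d)
= (-64ad + 48a + 40d - 30 + 48bd - 36b)(6a + 1 - 2d)(6 + 4b + 6a + 9d)    [distributive law]
= (-384a^2d - 64ad + 128ad^2 + 288a^2 + 48a - 96ad + 240ad + 40d - 80d^2 - 180a - 30 + 60d + 288abd + 48bd - 96bd^2 - 216ab - 36b + 72bd)(6 + 4b + 6a + 9d)    [distributive law]
= (-384a^2d + 80ad + 128ad^2 + 288a^2 - 132a + 100d - 80d^2 - 30 + 288abd + 120bd - 96bd^2 - 216ab - 36b)(6 + 4b + 6a + 9d)    [combine like terms]
= -2304a^2d - 1536a^2bd - 2304a^3d - 3456a^2d^2 + 480ad + 320abd + 480a^2d + 720ad^2 + 768ad^2 + 512abd^2 + 768a^2d^2 + 1152ad^3 + 1728a^2 + 1152a^2b + 1728a^3 + 2592a^2d - 792a - 528ab - 792a^2 - 1188ad + 600d + 400bd + 600ad + 900d^2 - 480d^2 - 320bd^2 - 480ad^2 - 720d^3 - 180 - 120b - 180a - 270d + 1728abd + 1152ab^2d + 1728a^2bd + 2592abd^2 + 720bd + 480b^2d + 720abd + 1080bd^2 - 576bd^2 - 384b^2d^2 - 576abd^2 - 864bd^3 - 1296ab - 864ab^2 - 1296a^2b - 1944abd - 216b - 144b^2 - 216ab - 324bd    [distributive law]
= 768a^2d + 192a^2bd - 2304a^3d - 2688a^2d^2 - 108ad + 824abd + 1008ad^2 + 2528abd^2 + 1152ad^3 + 936a^2 - 144a^2b + 1728a^3 - 972a - 2040ab + 330d + 796bd + 420d^2 + 184bd^2 - 720d^3 - 180 - 336b + 1152ab^2d + 480b^2d - 384b^2d^2 - 864bd^3 - 864ab^2 - 144b^2    [combine like terms]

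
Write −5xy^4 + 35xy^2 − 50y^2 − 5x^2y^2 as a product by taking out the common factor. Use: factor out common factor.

5y^2(−xy^2 + 7x − 10 − x^2)

−5xy^4 + 35xy^2 − 50y^2 − 5x^2y^2
= 5(−xy^4 + 7xy^2 − 10y^2 − x^2y^2)    [factor out 5]
= 5y^2(−xy^2 + 7x − 10 − x^2)    [factor out y^2]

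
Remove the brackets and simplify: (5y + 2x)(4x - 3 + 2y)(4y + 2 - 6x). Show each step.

(5y + 2x)(4x - 3 + 2y)(4y + 2 - 6x)
= (20xy - 15y + 10y^2 + 8x^2 - 6x + 4xy)(4y + 2 - 6x)    [distributive law]
= (24xy - 15y + 10y^2 + 8x^2 - 6x)(4y + 2 - 6x)    [combine like terms]
= 96xy^2 + 48xy - 144x^2y - 60y^2 - 30y + 90xy + 40y^3 + 20y^2 - 60xy^2 + 32x^2y + 16x^2 - 48x^3 - 24xy - 12x + 36x^2    [distributive law]
= 36xy^2 + 114xy - 112x^2y - 40y^2 - 30y + 40y^3 + 52x^2 - 48x^3 - 12x    [combine like terms]

36xy^2 + 114xy - 112x^2y - 40y^2 - 30y + 40y^3 + 52x^2 - 48x^3 - 12x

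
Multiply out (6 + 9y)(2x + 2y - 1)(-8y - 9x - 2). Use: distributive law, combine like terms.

(6 + 9y)(2x + 2y - 1)(-8y - 9x - 2)
= (12x + 12y - 6 + 18xy + 18y^2 - 9y)(-8y - 9x - 2)    [distributive law]
= (12x + 3y - 6 + 18xy + 18y^2)(-8y - 9x - 2)    [combine like terms]
= -96xy - 108x^2 - 24x - 24y^2 - 27xy - 6y + 48y + 54x + 12 - 144xy^2 - 162x^2y - 36xy - 144y^3 - 162xy^2 - 36y^2    [distributive law]
= -159xy - 108x^2 + 30x - 60y^2 + 42y + 12 - 306xy^2 - 162x^2y - 144y^3    [combine like terms]

-159xy - 108x^2 + 30x - 60y^2 + 42y + 12 - 306xy^2 - 162x^2y - 144y^3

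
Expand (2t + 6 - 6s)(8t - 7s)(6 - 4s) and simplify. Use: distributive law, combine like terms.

96t² - 64st² - 564st + 248s²t + 288t - 252s + 420s² - 168s³

(2t + 6 - 6s)(8t - 7s)(6 - 4s)
= (16t² - 14st + 48t - 42s - 48st + 42s²)(6 - 4s)    [distributive law]
= (16t² - 62st + 48t - 42s + 42s²)(6 - 4s)    [combine like terms]
= 96t² - 64st² - 372st + 248s²t + 288t - 192st - 252s + 168s² + 252s² - 168s³    [distributive law]
= 96t² - 64st² - 564st + 248s²t + 288t - 252s + 420s² - 168s³    [combine like terms]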